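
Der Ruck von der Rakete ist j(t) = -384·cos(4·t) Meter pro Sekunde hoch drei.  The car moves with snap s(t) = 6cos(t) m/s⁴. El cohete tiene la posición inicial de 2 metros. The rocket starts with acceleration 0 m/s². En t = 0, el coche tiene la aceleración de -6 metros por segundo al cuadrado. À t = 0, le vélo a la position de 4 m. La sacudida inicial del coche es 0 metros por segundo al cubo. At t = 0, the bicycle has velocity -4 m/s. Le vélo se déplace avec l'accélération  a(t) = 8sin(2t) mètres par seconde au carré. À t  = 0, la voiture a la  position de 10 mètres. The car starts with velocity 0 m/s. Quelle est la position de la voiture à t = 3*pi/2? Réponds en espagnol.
Partiendo del snap s(t) = 6·cos(t), tomamos 4 antiderivadas. Integrando el snap y usando la condición inicial j(0) = 0, obtenemos j(t) = 6·sin(t). Integrando la sacudida y usando la condición inicial a(0) = -6, obtenemos a(t) = -6·cos(t). La integral de la aceleración es la velocidad. Usando v(0) = 0, obtenemos v(t) = -6·sin(t). Integrando la velocidad y usando la condición inicial x(0) = 10, obtenemos x(t) = 6·cos(t) + 4. Tenemos la posición x(t) = 6·cos(t) + 4. Sustituyendo t = 3*pi/2: x(3*pi/2) = 4.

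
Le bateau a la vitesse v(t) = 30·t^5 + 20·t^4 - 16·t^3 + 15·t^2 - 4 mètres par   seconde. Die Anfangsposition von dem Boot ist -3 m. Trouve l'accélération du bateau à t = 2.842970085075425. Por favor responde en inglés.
Starting from velocity v(t) = 30·t^5 + 20·t^4 - 16·t^3 + 15·t^2 - 4, we take 1 derivative. Taking d/dt of v(t), we find a(t) = 150·t^4 + 80·t^3 - 48·t^2 + 30·t. Using a(t) = 150·t^4 + 80·t^3 - 48·t^2 + 30·t and substituting t = 2.842970085075425, we find a = 11334.5595608375.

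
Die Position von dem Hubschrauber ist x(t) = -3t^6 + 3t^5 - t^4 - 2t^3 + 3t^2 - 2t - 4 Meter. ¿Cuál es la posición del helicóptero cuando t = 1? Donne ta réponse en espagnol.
De la ecuación de la posición x(t) = -3·t^6 + 3·t^5 - t^4 - 2·t^3 + 3·t^2 - 2·t - 4, sustituimos t = 1 para obtener x = -6.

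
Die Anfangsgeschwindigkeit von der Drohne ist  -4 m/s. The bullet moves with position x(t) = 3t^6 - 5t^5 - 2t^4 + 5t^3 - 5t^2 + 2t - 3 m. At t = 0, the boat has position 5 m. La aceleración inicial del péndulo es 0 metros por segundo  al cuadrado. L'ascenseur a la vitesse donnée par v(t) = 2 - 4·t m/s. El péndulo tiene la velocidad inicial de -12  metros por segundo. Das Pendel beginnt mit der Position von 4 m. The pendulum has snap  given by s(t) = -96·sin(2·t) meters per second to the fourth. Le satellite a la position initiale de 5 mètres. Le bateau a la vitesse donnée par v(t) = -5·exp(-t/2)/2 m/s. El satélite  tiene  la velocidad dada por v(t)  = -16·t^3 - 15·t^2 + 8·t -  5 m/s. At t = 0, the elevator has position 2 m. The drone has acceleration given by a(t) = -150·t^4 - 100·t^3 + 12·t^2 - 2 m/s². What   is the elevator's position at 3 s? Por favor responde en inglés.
Starting from velocity v(t) = 2 - 4·t, we take 1 integral. Finding the antiderivative of v(t) and using x(0) = 2: x(t) = -2·t^2 + 2·t + 2. From the given position equation x(t) = -2·t^2 + 2·t + 2, we substitute t = 3 to get x = -10.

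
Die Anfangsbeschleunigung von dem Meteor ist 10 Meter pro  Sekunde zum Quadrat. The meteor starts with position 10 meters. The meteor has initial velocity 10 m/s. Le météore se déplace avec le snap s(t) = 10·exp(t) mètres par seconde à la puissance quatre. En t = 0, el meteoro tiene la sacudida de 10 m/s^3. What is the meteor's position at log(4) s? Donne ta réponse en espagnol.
Para resolver esto, necesitamos tomar 4 integrales de nuestra ecuación del snap s(t) = 10·exp(t). La antiderivada del snap, con j(0) = 10, da la sacudida: j(t) = 10·exp(t). La integral de la sacudida, con a(0) = 10, da la aceleración: a(t) = 10·exp(t). Integrando la aceleración y usando la condición inicial v(0) = 10, obtenemos v(t) = 10·exp(t). Integrando la velocidad y usando la condición inicial x(0) = 10, obtenemos x(t) = 10·exp(t). De la ecuación de la posición x(t) = 10·exp(t), sustituimos t = log(4) para obtener x = 40.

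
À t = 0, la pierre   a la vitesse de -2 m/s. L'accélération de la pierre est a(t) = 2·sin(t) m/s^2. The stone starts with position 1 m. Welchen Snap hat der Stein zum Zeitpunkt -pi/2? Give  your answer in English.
We must differentiate our acceleration equation a(t) = 2·sin(t) 2 times. Taking d/dt of a(t), we find j(t) = 2·cos(t). Taking d/dt of j(t), we find s(t) = -2·sin(t). From the given snap equation s(t) = -2·sin(t), we substitute t = -pi/2 to get s = 2.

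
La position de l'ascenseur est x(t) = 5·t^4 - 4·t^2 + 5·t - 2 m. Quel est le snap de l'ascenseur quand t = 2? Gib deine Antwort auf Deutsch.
Um dies zu lösen, müssen wir 4 Ableitungen unserer Gleichung für die Position x(t) = 5·t^4 - 4·t^2 + 5·t - 2 nehmen. Durch Ableiten von der Position erhalten wir die Geschwindigkeit: v(t) = 20·t^3 - 8·t + 5. Mit d/dt von v(t) finden wir a(t) = 60·t^2 - 8. Die Ableitung von der Beschleunigung ergibt den Ruck: j(t) = 120·t. Mit d/dt von j(t) finden wir s(t) = 120. Wir haben den Snap s(t) = 120. Durch Einsetzen von t = 2: s(2) = 120.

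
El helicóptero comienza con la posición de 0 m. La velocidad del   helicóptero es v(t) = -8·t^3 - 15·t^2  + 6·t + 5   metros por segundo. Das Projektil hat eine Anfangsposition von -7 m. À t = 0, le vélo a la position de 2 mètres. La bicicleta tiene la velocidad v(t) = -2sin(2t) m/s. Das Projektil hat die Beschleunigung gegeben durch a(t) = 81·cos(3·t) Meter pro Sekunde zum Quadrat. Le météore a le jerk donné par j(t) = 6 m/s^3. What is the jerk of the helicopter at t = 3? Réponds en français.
Pour résoudre ceci, nous devons prendre 2 dérivées de notre équation de la vitesse v(t) = -8·t^3 - 15·t^2 + 6·t + 5. La dérivée de la vitesse donne l'accélération: a(t) = -24·t^2 - 30·t + 6. En dérivant l'accélération, nous obtenons le jerk: j(t) = -48·t - 30. Nous avons le jerk j(t) = -48·t - 30. En substituant t = 3: j(3) = -174.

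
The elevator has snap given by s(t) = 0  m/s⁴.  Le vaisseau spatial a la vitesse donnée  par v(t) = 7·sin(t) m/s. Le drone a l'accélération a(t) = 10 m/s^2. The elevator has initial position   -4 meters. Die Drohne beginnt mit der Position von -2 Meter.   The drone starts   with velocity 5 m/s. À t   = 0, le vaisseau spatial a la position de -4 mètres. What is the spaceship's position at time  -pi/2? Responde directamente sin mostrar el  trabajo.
At t = -pi/2, x = 3.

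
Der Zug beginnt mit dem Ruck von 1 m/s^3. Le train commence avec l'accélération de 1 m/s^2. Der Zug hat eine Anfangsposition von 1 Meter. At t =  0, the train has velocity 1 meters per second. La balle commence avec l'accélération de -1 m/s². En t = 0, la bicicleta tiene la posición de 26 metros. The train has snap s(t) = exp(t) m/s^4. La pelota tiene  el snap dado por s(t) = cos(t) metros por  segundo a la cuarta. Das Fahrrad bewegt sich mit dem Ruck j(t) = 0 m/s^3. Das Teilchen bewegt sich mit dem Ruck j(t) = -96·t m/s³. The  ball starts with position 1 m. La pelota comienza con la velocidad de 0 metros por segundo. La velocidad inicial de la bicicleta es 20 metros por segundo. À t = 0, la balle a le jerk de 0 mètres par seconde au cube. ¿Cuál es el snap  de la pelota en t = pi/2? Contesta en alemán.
Aus der Gleichung für den Snap s(t) = cos(t), setzen wir t = pi/2 ein und erhalten s = 0.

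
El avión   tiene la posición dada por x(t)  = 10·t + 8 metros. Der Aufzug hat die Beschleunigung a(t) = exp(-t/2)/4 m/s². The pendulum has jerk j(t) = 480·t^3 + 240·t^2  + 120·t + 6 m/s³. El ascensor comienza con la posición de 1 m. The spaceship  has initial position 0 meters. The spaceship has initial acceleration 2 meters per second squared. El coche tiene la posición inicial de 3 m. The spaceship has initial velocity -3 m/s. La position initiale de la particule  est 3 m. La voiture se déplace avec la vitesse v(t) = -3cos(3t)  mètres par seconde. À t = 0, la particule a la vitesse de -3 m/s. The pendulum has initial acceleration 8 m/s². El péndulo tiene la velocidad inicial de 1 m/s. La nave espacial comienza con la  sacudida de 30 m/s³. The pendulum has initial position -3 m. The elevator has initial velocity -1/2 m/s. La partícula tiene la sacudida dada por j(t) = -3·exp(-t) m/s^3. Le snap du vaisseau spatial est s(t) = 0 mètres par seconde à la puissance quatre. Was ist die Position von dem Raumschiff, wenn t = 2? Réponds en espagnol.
Debemos encontrar la integral de nuestra ecuación del snap s(t) = 0 4 veces. La integral del snap, con j(0) = 30, da la sacudida: j(t) = 30. La integral de la sacudida, con a(0) = 2, da la aceleración: a(t) = 30·t + 2. La integral de la aceleración, con v(0) = -3, da la velocidad: v(t) = 15·t^2 + 2·t - 3. La antiderivada de la velocidad es la posición. Usando x(0) = 0, obtenemos x(t) = 5·t^3 + t^2 - 3·t. Usando x(t) = 5·t^3 + t^2 - 3·t y sustituyendo t = 2, encontramos x = 38.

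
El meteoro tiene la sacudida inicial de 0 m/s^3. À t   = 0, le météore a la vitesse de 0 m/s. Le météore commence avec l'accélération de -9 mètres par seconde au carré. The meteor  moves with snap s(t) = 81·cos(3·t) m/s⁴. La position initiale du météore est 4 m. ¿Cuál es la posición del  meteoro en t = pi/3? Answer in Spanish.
Debemos encontrar la integral de nuestra ecuación del snap s(t) = 81·cos(3·t) 4 veces. Tomando ∫s(t)dt y aplicando j(0) = 0, encontramos j(t) = 27·sin(3·t). La antiderivada de la sacudida es la aceleración. Usando a(0) = -9, obtenemos a(t) = -9·cos(3·t). La integral de la aceleración es la velocidad. Usando v(0) = 0, obtenemos v(t) = -3·sin(3·t). La integral de la velocidad, con x(0) = 4, da la posición: x(t) = cos(3·t) + 3. De la ecuación de la posición x(t) = cos(3·t) + 3, sustituimos t = pi/3 para obtener x = 2.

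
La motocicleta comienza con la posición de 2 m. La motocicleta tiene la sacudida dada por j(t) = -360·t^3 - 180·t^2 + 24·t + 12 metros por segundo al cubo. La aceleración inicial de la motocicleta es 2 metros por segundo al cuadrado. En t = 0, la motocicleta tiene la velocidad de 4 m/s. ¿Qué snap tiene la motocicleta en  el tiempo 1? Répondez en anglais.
Starting from jerk j(t) = -360·t^3 - 180·t^2 + 24·t + 12, we take 1 derivative. The derivative of jerk gives snap: s(t) = -1080·t^2 - 360·t + 24. We have snap s(t) = -1080·t^2 - 360·t + 24. Substituting t = 1: s(1) = -1416.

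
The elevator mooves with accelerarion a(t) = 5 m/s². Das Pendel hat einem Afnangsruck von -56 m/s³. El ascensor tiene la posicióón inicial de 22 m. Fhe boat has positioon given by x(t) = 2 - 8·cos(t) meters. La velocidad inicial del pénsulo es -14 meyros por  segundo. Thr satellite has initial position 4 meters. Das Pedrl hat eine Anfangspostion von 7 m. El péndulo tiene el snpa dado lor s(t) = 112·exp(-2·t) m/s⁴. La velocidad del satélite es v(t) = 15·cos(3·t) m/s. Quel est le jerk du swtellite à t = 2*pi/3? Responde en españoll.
Partiendo de la velocidad v(t) = 15·cos(3·t), tomamos 2 derivadas. Tomando d/dt de v(t), encontramos a(t) = -45·sin(3·t). La derivada de la aceleración da la sacudida: j(t) = -135·cos(3·t). Usando j(t) = -135·cos(3·t) y sustituyendo t = 2*pi/3, encontramos j = -135.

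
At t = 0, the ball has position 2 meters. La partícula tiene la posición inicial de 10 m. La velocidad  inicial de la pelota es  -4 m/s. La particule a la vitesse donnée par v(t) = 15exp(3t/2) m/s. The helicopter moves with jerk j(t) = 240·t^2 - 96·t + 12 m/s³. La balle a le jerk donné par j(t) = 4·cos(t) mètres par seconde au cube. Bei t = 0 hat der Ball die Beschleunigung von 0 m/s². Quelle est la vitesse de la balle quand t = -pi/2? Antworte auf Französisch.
Pour résoudre ceci, nous devons prendre 2 primitives de notre équation du jerk j(t) = 4·cos(t). En intégrant le jerk et en utilisant la condition initiale a(0) = 0, nous obtenons a(t) = 4·sin(t). En prenant ∫a(t)dt et en appliquant v(0) = -4, nous trouvons v(t) = -4·cos(t). Nous avons la vitesse v(t) = -4·cos(t). En substituant t = -pi/2: v(-pi/2) = 0.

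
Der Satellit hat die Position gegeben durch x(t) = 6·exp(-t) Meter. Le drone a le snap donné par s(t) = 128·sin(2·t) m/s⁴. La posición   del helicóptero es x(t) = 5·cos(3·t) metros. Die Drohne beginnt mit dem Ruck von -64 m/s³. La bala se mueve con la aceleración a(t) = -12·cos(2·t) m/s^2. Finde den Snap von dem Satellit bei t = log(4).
Wir müssen unsere Gleichung für die Position x(t) = 6·exp(-t) 4-mal ableiten. Durch Ableiten von der Position erhalten wir die Geschwindigkeit: v(t) = -6·exp(-t). Durch Ableiten von der Geschwindigkeit erhalten wir die Beschleunigung: a(t) = 6·exp(-t). Die Ableitung von der Beschleunigung ergibt den Ruck: j(t) = -6·exp(-t). Mit d/dt von j(t) finden wir s(t) = 6·exp(-t). Aus der Gleichung für den Snap s(t) = 6·exp(-t), setzen wir t = log(4) ein und erhalten s = 3/2.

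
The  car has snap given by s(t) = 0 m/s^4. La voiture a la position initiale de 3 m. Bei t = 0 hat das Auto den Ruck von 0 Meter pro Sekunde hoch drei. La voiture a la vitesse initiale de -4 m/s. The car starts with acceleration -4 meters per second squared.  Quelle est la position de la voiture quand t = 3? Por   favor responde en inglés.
We must find the antiderivative of our snap equation s(t) = 0 4 times. Taking ∫s(t)dt and applying j(0) = 0, we find j(t) = 0. Taking ∫j(t)dt and applying a(0) = -4, we find a(t) = -4. Taking ∫a(t)dt and applying v(0) = -4, we find v(t) = -4·t - 4. Taking ∫v(t)dt and applying x(0) = 3, we find x(t) = -2·t^2 - 4·t + 3. From the given position equation x(t) = -2·t^2 - 4·t + 3, we substitute t = 3 to get x = -27.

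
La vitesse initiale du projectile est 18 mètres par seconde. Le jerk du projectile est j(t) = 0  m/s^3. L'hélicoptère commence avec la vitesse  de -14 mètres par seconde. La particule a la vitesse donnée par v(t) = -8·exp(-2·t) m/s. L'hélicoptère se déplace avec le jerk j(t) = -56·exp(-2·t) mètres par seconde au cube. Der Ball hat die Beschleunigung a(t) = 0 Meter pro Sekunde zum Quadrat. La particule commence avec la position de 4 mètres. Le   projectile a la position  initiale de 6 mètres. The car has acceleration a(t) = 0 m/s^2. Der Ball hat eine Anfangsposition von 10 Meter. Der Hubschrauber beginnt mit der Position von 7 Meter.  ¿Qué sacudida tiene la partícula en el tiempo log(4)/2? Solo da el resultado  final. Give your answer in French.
La réponse est -8.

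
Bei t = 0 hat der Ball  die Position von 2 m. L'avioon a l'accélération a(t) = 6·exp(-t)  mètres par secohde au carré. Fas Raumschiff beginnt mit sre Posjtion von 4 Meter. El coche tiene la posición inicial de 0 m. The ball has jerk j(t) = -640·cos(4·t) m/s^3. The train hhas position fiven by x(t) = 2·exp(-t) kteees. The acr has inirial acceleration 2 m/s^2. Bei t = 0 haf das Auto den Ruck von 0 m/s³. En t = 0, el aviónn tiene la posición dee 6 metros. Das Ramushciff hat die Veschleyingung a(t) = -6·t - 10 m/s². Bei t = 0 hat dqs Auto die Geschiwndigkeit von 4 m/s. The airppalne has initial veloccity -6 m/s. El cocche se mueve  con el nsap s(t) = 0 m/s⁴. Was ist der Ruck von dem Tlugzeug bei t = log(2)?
Wir müssen unsere Gleichung für die Beschleunigung a(t) = 6·exp(-t) 1-mal ableiten. Durch Ableiten von der Beschleunigung erhalten wir den Ruck: j(t) = -6·exp(-t). Mit j(t) = -6·exp(-t) und Einsetzen von t = log(2), finden wir j = -3.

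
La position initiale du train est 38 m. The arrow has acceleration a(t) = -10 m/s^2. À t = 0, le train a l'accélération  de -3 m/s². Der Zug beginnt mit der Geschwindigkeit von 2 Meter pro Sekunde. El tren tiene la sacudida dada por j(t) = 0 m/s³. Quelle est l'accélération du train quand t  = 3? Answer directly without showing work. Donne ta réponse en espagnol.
La respuesta es -3.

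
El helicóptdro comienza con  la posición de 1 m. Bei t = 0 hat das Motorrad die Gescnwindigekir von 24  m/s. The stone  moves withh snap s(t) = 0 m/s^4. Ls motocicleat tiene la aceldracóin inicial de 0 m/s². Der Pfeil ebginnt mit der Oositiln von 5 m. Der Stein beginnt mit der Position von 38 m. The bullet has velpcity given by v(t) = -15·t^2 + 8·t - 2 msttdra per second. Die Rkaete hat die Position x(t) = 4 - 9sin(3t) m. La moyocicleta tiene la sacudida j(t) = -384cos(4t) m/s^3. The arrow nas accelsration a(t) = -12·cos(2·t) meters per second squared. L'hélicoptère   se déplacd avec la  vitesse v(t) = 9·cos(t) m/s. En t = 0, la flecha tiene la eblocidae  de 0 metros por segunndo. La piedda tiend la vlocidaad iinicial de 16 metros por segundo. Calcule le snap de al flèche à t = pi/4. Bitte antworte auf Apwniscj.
Debemos derivar nuestra ecuación de la aceleración a(t) = -12·cos(2·t) 2 veces. Tomando d/dt de a(t), encontramos j(t) = 24·sin(2·t). La derivada de la sacudida da el snap: s(t) = 48·cos(2·t). Tenemos el snap s(t) = 48·cos(2·t). Sustituyendo t = pi/4: s(pi/4) = 0.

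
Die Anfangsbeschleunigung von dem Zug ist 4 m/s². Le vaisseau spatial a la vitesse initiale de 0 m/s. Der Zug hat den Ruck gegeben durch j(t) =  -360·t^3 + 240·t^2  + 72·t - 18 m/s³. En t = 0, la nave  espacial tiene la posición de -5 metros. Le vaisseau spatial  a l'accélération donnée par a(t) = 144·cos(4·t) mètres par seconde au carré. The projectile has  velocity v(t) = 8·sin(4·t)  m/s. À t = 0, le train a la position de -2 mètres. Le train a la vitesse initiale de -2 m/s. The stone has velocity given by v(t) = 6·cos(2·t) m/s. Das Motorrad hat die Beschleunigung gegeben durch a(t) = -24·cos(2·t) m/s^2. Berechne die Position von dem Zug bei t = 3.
Wir müssen das Integral unserer Gleichung für den Ruck j(t) = -360·t^3 + 240·t^2 + 72·t - 18 3-mal finden. Durch Integration von dem Ruck und Verwendung der Anfangsbedingung a(0) = 4, erhalten wir a(t) = -90·t^4 + 80·t^3 + 36·t^2 - 18·t + 4. Mit ∫a(t)dt und Anwendung von v(0) = -2, finden wir v(t) = -18·t^5 + 20·t^4 + 12·t^3 - 9·t^2 + 4·t - 2. Die Stammfunktion von der Geschwindigkeit, mit x(0) = -2, ergibt die Position: x(t) = -3·t^6 + 4·t^5 + 3·t^4 - 3·t^3 + 2·t^2 - 2·t - 2. Wir haben die Position x(t) = -3·t^6 + 4·t^5 + 3·t^4 - 3·t^3 + 2·t^2 - 2·t - 2. Durch Einsetzen von t = 3: x(3) = -1043.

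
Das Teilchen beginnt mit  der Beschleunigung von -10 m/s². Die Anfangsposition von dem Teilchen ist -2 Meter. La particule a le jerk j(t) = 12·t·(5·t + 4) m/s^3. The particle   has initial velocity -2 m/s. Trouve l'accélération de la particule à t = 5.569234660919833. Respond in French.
En partant du jerk j(t) = 12·t·(5·t + 4), nous prenons 1 primitive. La primitive du jerk est l'accélération. En utilisant a(0) = -10, nous obtenons a(t) = 20·t^3 + 24·t^2 - 10. Nous avons l'accélération a(t) = 20·t^3 + 24·t^2 - 10. En substituant t = 5.569234660919833: a(5.569234660919833) = 4189.14237464233.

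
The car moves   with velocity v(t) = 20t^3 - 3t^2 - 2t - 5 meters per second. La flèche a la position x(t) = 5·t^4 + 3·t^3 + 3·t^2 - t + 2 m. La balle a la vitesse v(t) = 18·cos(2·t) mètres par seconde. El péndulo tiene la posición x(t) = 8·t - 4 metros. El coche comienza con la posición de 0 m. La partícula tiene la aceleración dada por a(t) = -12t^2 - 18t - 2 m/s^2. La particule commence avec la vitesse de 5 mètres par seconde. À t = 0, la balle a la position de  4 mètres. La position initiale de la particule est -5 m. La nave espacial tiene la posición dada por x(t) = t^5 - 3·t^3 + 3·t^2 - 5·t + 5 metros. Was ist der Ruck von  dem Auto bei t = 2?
Um dies zu lösen, müssen wir 2 Ableitungen unserer Gleichung für die Geschwindigkeit v(t) = 20·t^3 - 3·t^2 - 2·t - 5 nehmen. Mit d/dt von v(t) finden wir a(t) = 60·t^2 - 6·t - 2. Mit d/dt von a(t) finden wir j(t) = 120·t - 6. Aus der Gleichung für den Ruck j(t) = 120·t - 6, setzen wir t = 2 ein und erhalten j = 234.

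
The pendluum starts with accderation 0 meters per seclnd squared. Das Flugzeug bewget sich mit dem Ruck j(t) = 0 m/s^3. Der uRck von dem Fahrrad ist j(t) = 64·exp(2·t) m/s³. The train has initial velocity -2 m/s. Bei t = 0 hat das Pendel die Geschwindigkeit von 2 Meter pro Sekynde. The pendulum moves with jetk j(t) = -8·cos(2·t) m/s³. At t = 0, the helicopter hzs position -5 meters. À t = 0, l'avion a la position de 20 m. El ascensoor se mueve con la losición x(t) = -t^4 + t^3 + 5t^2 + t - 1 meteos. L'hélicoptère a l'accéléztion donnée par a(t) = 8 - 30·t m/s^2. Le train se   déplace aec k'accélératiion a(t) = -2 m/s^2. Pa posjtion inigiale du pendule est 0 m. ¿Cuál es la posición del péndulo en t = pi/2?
Debemos encontrar la antiderivada de nuestra ecuación de la sacudida j(t) = -8·cos(2·t) 3 veces. La integral de la sacudida es la aceleración. Usando a(0) = 0, obtenemos a(t) = -4·sin(2·t). La antiderivada de la aceleración es la velocidad. Usando v(0) = 2, obtenemos v(t) = 2·cos(2·t). La antiderivada de la velocidad es la posición. Usando x(0) = 0, obtenemos x(t) = sin(2·t). Tenemos la posición x(t) = sin(2·t). Sustituyendo t = pi/2: x(pi/2) = 0.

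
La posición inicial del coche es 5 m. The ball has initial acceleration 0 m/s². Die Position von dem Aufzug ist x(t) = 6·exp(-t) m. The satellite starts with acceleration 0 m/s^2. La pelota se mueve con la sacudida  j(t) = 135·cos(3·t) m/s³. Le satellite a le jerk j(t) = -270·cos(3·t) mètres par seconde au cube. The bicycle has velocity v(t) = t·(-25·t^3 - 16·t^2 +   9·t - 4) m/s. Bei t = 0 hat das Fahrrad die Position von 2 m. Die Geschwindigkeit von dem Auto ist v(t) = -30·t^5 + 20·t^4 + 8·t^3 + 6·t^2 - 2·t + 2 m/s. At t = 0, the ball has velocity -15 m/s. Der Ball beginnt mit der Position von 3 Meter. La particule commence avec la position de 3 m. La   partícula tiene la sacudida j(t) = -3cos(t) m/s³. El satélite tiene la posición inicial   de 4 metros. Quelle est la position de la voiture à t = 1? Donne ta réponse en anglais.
To solve this, we need to take 1 integral of our velocity equation v(t) = -30·t^5 + 20·t^4 + 8·t^3 + 6·t^2 - 2·t + 2. The integral of velocity, with x(0) = 5, gives position: x(t) = -5·t^6 + 4·t^5 + 2·t^4 + 2·t^3 - t^2 + 2·t + 5. From the given position equation x(t) = -5·t^6 + 4·t^5 + 2·t^4 + 2·t^3 - t^2 + 2·t + 5, we substitute t = 1 to get x = 9.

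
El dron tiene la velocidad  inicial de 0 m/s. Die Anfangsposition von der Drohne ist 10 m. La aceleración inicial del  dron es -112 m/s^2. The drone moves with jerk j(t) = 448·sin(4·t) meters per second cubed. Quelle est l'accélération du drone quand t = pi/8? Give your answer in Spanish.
Debemos encontrar la antiderivada de nuestra ecuación de la sacudida j(t) = 448·sin(4·t) 1 vez. Integrando la sacudida y usando la condición inicial a(0) = -112, obtenemos a(t) = -112·cos(4·t). Usando a(t) = -112·cos(4·t) y sustituyendo t = pi/8, encontramos a = 0.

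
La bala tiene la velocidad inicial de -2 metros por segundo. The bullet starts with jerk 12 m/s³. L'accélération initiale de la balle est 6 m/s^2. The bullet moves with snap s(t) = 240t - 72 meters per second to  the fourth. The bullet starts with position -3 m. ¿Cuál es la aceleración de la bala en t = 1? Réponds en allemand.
Um dies zu lösen, müssen wir 2 Stammfunktionen unserer Gleichung für den Snap s(t) = 240·t - 72 finden. Die Stammfunktion von dem Snap, mit j(0) = 12, ergibt den Ruck: j(t) = 120·t^2 - 72·t + 12. Mit ∫j(t)dt und Anwendung von a(0) = 6, finden wir a(t) = 40·t^3 - 36·t^2 + 12·t + 6. Aus der Gleichung für die Beschleunigung a(t) = 40·t^3 - 36·t^2 + 12·t + 6, setzen wir t = 1 ein und erhalten a = 22.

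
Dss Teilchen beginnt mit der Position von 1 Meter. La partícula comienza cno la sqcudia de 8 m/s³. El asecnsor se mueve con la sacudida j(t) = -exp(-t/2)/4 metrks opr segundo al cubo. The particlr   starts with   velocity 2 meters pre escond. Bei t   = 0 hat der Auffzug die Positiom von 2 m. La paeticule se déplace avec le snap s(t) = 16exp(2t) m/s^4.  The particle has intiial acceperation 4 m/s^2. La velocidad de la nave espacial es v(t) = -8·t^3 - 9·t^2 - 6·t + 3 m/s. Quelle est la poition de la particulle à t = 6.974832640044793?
Pour résoudre ceci, nous devons prendre 4 primitives de notre équation du snap s(t) = 16·exp(2·t). En prenant ∫s(t)dt et en appliquant j(0) = 8, nous trouvons j(t) = 8·exp(2·t). L'intégrale du jerk, avec a(0) = 4, donne l'accélération: a(t) = 4·exp(2·t). En prenant ∫a(t)dt et en appliquant v(0) = 2, nous trouvons v(t) = 2·exp(2·t). L'intégrale de la vitesse, avec x(0) = 1, donne la position: x(t) = exp(2·t). De l'équation de la position x(t) = exp(2·t), nous substituons t = 6.974832640044793 pour obtenir x = 1143569.74149828.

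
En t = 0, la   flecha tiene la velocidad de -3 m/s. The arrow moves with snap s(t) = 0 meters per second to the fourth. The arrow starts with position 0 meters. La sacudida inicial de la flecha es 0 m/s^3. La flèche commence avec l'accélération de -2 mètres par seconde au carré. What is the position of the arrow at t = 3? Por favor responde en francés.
Nous devons intégrer notre équation du snap s(t) = 0 4 fois. L'intégrale du snap est le jerk. En utilisant j(0) = 0, nous obtenons j(t) = 0. En intégrant le jerk et en utilisant la condition initiale a(0) = -2, nous obtenons a(t) = -2. En prenant ∫a(t)dt et en appliquant v(0) = -3, nous trouvons v(t) = -2·t - 3. En prenant ∫v(t)dt et en appliquant x(0) = 0, nous trouvons x(t) = -t^2 - 3·t. De l'équation de la position x(t) = -t^2 - 3·t, nous substituons t = 3 pour obtenir x = -18.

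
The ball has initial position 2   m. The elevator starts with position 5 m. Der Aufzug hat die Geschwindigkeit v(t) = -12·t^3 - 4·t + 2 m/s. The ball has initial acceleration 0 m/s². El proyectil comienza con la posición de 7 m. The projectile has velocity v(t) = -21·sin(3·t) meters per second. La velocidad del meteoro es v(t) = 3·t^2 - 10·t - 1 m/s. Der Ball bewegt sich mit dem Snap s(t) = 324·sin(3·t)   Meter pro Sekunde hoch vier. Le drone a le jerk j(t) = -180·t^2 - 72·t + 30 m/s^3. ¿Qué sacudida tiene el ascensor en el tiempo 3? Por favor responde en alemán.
Um dies zu lösen, müssen wir 2 Ableitungen unserer Gleichung für die Geschwindigkeit v(t) = -12·t^3 - 4·t + 2 nehmen. Durch Ableiten von der Geschwindigkeit erhalten wir die Beschleunigung: a(t) = -36·t^2 - 4. Die Ableitung von der Beschleunigung ergibt den Ruck: j(t) = -72·t. Mit j(t) = -72·t und Einsetzen von t = 3, finden wir j = -216.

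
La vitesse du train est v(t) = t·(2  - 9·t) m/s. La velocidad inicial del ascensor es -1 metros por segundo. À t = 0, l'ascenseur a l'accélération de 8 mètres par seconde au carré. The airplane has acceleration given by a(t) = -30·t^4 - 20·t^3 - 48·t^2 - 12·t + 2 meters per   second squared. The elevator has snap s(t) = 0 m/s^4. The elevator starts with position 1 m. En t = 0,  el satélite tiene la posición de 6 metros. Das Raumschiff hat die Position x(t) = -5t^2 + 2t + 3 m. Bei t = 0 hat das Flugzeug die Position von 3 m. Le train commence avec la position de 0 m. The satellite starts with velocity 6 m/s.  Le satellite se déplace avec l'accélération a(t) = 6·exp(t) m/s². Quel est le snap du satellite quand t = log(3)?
En partant de l'accélération a(t) = 6·exp(t), nous prenons 2 dérivées. En prenant d/dt de a(t), nous trouvons j(t) = 6·exp(t). La dérivée du jerk donne le snap: s(t) = 6·exp(t). De l'équation du snap s(t) = 6·exp(t), nous substituons t = log(3) pour obtenir s = 18.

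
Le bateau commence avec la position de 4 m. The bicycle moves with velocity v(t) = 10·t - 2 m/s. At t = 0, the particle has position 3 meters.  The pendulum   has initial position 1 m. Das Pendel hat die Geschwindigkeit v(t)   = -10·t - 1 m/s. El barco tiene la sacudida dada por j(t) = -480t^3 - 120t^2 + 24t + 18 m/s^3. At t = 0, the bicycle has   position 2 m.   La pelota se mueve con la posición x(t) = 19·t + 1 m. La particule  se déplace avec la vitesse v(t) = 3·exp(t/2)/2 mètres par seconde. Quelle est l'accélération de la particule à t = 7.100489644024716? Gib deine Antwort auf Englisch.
Starting from velocity v(t) = 3·exp(t/2)/2, we take 1 derivative. The derivative of velocity gives acceleration: a(t) = 3·exp(t/2)/4. We have acceleration a(t) = 3·exp(t/2)/4. Substituting t = 7.100489644024716: a(7.100489644024716) = 26.1163811980864.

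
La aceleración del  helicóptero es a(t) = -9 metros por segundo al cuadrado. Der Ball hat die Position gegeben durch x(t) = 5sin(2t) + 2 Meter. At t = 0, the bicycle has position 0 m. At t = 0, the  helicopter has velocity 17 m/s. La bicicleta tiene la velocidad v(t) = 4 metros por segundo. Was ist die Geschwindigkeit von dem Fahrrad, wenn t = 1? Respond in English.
We have velocity v(t) = 4. Substituting t = 1: v(1) = 4.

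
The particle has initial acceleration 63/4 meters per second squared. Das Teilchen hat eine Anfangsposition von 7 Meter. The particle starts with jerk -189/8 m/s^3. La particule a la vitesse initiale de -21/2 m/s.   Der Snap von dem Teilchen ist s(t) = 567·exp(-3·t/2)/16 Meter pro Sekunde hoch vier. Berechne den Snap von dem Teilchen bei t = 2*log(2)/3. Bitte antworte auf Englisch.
We have snap s(t) = 567·exp(-3·t/2)/16. Substituting t = 2*log(2)/3: s(2*log(2)/3) = 567/32.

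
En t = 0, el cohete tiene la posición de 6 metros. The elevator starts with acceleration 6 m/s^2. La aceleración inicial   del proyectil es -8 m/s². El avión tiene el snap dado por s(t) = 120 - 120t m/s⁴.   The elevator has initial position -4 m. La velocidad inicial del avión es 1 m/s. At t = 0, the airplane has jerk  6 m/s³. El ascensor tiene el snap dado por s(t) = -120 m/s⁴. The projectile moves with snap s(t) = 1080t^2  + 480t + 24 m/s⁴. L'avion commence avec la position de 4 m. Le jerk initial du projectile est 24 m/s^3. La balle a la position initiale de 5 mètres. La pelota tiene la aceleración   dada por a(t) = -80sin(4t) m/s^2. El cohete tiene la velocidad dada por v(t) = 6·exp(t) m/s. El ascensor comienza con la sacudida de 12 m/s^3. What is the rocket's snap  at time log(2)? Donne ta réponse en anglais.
Starting from velocity v(t) = 6·exp(t), we take 3 derivatives. Taking d/dt of v(t), we find a(t) = 6·exp(t). Taking d/dt of a(t), we find j(t) = 6·exp(t). The derivative of jerk gives snap: s(t) = 6·exp(t). From the given snap equation s(t) = 6·exp(t), we substitute t = log(2) to get s = 12.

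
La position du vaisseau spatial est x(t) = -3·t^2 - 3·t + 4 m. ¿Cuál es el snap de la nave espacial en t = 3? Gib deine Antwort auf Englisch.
We must differentiate our position equation x(t) = -3·t^2 - 3·t + 4 4 times. The derivative of position gives velocity: v(t) = -6·t - 3. Differentiating velocity, we get acceleration: a(t) = -6. The derivative of acceleration gives jerk: j(t) = 0. Differentiating jerk, we get snap: s(t) = 0. Using s(t) = 0 and substituting t = 3, we find s = 0.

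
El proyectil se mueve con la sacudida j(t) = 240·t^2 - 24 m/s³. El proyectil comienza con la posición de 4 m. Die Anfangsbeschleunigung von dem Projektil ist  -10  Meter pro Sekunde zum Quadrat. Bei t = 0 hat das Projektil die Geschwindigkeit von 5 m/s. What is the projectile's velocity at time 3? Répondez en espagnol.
Necesitamos integrar nuestra ecuación de la sacudida j(t) = 240·t^2 - 24 2 veces. Tomando ∫j(t)dt y aplicando a(0) = -10, encontramos a(t) = 80·t^3 - 24·t - 10. La antiderivada de la aceleración es la velocidad. Usando v(0) = 5, obtenemos v(t) = 20·t^4 - 12·t^2 - 10·t + 5. Tenemos la velocidad v(t) = 20·t^4 - 12·t^2 - 10·t + 5. Sustituyendo t = 3: v(3) = 1487.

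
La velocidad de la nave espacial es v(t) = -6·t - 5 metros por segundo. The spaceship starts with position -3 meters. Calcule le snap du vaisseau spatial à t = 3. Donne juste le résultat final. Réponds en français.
À t = 3, s = 0.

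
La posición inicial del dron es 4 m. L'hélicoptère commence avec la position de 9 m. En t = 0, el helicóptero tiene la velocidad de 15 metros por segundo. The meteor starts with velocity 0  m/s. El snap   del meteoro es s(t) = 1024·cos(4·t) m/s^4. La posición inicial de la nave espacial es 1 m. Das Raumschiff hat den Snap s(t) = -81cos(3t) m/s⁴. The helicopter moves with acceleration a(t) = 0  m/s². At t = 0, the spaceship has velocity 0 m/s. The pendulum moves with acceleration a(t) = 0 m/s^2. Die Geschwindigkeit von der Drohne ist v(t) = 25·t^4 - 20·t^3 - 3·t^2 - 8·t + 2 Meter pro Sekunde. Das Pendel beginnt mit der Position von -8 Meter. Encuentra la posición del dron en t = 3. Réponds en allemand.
Ausgehend von der Geschwindigkeit v(t) = 25·t^4 - 20·t^3 - 3·t^2 - 8·t + 2, nehmen wir 1 Stammfunktion. Die Stammfunktion von der Geschwindigkeit ist die Position. Mit x(0) = 4 erhalten wir x(t) = 5·t^5 - 5·t^4 - t^3 - 4·t^2 + 2·t + 4. Wir haben die Position x(t) = 5·t^5 - 5·t^4 - t^3 - 4·t^2 + 2·t + 4. Durch Einsetzen von t = 3: x(3) = 757.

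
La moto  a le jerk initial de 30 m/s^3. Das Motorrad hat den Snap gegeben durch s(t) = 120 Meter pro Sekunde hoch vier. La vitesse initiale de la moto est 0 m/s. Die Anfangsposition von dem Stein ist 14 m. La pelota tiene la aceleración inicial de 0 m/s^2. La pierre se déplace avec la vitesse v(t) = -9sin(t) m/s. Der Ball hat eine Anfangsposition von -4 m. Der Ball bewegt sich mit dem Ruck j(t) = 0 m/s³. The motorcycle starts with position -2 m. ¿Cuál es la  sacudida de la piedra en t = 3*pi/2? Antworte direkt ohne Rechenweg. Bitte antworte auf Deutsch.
Der Ruck bei t = 3*pi/2 ist j = -9.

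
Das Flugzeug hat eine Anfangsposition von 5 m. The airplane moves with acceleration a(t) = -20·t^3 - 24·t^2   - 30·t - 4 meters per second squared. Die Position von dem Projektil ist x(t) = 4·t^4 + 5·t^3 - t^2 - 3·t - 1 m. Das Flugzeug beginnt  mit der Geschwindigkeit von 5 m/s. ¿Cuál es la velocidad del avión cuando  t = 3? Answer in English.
We must find the integral of our acceleration equation a(t) = -20·t^3 - 24·t^2 - 30·t - 4 1 time. Integrating acceleration and using the initial condition v(0) = 5, we get v(t) = -5·t^4 - 8·t^3 - 15·t^2 - 4·t + 5. We have velocity v(t) = -5·t^4 - 8·t^3 - 15·t^2 - 4·t + 5. Substituting t = 3: v(3) = -763.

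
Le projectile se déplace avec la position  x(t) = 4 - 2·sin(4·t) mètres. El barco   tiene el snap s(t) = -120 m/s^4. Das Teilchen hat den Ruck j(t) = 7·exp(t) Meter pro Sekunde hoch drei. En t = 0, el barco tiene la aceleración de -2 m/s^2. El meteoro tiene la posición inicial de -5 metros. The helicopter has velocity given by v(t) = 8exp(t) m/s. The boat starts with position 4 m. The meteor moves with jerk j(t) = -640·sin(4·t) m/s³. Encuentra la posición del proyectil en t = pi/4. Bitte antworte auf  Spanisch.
Tenemos la posición x(t) = 4 - 2·sin(4·t). Sustituyendo t = pi/4: x(pi/4) = 4.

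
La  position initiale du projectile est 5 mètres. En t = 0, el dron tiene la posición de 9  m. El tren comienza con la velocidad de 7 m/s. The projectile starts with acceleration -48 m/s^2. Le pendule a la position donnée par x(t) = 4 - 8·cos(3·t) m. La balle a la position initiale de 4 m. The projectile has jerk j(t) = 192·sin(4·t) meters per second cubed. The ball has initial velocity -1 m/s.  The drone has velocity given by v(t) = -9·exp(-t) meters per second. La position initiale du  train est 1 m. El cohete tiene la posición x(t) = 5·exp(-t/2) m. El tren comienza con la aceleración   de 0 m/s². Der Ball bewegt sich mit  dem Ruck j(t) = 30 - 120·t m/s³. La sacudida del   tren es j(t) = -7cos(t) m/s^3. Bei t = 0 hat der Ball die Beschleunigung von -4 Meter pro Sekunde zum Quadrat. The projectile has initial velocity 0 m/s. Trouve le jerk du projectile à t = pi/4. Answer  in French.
De l'équation du jerk j(t) = 192·sin(4·t), nous substituons t = pi/4 pour obtenir j = 0.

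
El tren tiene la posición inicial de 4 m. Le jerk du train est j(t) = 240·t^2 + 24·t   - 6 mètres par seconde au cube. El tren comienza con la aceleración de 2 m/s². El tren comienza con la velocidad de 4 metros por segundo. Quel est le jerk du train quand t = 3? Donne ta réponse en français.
Nous avons le jerk j(t) = 240·t^2 + 24·t - 6. En substituant t = 3: j(3) = 2226.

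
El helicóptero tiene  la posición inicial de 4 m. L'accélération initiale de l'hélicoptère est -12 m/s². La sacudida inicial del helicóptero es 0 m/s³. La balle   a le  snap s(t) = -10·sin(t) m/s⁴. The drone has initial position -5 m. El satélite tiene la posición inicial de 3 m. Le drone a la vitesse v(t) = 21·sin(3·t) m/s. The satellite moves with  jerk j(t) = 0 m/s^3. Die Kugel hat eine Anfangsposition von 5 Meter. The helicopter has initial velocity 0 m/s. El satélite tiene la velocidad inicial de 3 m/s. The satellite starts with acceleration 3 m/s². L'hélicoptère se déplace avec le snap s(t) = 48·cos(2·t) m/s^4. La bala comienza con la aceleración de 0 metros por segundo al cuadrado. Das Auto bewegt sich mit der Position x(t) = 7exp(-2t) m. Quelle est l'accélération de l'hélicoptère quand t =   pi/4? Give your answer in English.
We must find the antiderivative of our snap equation s(t) = 48·cos(2·t) 2 times. Finding the integral of s(t) and using j(0) = 0: j(t) = 24·sin(2·t). Integrating jerk and using the initial condition a(0) = -12, we get a(t) = -12·cos(2·t). We have acceleration a(t) = -12·cos(2·t). Substituting t = pi/4: a(pi/4) = 0.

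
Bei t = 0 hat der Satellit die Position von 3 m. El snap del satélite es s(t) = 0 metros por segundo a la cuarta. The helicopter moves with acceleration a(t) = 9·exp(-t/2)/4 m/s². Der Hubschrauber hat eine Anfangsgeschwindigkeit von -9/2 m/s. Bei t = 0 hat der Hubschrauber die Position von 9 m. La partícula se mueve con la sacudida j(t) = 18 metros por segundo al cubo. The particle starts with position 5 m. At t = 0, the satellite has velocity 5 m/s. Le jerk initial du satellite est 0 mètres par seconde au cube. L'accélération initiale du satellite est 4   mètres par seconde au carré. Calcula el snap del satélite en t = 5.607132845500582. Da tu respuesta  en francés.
Nous avons le snap s(t) = 0. En substituant t = 5.607132845500582: s(5.607132845500582) = 0.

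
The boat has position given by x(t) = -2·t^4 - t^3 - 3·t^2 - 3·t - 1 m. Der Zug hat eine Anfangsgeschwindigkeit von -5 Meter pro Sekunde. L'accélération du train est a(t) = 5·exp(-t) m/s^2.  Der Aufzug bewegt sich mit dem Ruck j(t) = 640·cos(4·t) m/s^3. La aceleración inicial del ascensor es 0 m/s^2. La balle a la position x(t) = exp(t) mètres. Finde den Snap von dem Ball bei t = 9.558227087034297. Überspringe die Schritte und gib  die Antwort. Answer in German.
Der Snap bei t = 9.558227087034297 ist s = 14160.7182103916.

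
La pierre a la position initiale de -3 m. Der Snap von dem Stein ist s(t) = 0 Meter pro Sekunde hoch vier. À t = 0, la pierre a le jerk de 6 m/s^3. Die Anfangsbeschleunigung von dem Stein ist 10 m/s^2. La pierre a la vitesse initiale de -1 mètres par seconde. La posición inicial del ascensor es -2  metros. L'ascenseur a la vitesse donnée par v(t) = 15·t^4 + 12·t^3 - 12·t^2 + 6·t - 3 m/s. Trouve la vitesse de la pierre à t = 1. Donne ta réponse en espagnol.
Debemos encontrar la integral de nuestra ecuación del snap s(t) = 0 3 veces. La integral del snap es la sacudida. Usando j(0) = 6, obtenemos j(t) = 6. Integrando la sacudida y usando la condición inicial a(0) = 10, obtenemos a(t) = 6·t + 10. La antiderivada de la aceleración es la velocidad. Usando v(0) = -1, obtenemos v(t) = 3·t^2 + 10·t - 1. De la ecuación de la velocidad v(t) = 3·t^2 + 10·t - 1, sustituimos t = 1 para obtener v = 12.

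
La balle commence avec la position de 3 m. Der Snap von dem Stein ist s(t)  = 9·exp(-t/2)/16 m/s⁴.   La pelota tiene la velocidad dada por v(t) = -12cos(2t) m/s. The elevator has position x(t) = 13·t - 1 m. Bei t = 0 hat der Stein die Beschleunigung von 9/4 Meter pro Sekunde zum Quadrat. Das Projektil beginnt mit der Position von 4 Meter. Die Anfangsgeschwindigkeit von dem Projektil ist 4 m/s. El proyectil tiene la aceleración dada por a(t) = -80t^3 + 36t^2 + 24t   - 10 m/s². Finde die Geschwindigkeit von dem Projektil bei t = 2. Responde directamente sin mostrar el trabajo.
Die Antwort ist -192.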